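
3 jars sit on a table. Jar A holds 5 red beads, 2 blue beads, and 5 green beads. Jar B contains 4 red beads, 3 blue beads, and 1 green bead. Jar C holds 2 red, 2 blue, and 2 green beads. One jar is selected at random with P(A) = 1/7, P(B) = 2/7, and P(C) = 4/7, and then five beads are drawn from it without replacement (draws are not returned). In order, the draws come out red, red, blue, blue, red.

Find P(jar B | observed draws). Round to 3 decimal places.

For each hypothesis, P(data | H) works out to: P(data | jar A) = (5/12)(4/11)(2/10)(1/9)(3/8) = 0.0012626; P(data | jar B) = (4/8)(3/7)(3/6)(2/5)(2/4) = 0.021429; P(data | jar C) = (2/6)(1/5)(2/4)(1/3)(0/2) = 0.
Weighting by the prior gives 1/7 · 0.0012626 = 0.00018038, 2/7 · 0.021429 = 0.0061224, 4/7 · 0 = 0; with total 0.0063028.
So P(jar B | data) = (0.0061224) / (0.0063028) = 0.97138.

0.971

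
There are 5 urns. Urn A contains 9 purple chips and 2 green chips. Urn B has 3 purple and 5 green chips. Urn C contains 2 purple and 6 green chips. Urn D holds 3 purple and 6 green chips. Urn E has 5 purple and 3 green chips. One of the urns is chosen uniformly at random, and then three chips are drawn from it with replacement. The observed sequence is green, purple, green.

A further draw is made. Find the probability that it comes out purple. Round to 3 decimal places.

0.394

Compute the likelihood of the observed sequence for each case: P(data | urn A) = (2/11)(9/11)(2/11) = 0.027047; P(data | urn B) = (5/8)(3/8)(5/8) = 0.14648; P(data | urn C) = (6/8)(2/8)(6/8) = 0.14062; P(data | urn D) = (6/9)(3/9)(6/9) = 0.14815; P(data | urn E) = (3/8)(5/8)(3/8) = 0.087891.
The prior-weighted likelihoods are 1/5 · 0.027047 = 0.0054095, 1/5 · 0.14648 = 0.029297, 1/5 · 0.14062 = 0.028125, 1/5 · 0.14815 = 0.02963, 1/5 · 0.087891 = 0.017578; these sum to 0.11004.
Dividing through by the total gives posterior P(urn A | data) = 0.049159, P(urn B | data) = 0.26624, P(urn C | data) = 0.25559, P(urn D | data) = 0.26926, P(urn E | data) = 0.15974.
Averaging over the posterior, P(purple next | data) = (9/11)(0.049159) + (3/8)(0.26624) + (1/4)(0.25559) + (1/3)(0.26926) + (5/8)(0.15974) = 0.39355.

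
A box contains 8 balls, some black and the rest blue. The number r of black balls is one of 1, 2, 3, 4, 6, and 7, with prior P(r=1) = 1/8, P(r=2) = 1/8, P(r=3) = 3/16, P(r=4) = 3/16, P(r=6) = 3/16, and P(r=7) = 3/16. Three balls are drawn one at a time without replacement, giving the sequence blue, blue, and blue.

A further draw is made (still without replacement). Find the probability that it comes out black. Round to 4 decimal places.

Compute the likelihood of the observed sequence for each case: P(data | r = 1) = (7/8)(6/7)(5/6) = 5/8; P(data | r = 2) = (6/8)(5/7)(4/6) = 5/14; P(data | r = 3) = (5/8)(4/7)(3/6) = 5/28; P(data | r = 4) = (4/8)(3/7)(2/6) = 1/14; P(data | r = 6) = (2/8)(1/7)(0/6) = 0; P(data | r = 7) = (1/8)(0/7) = 0.
The prior-weighted likelihoods are 1/8 · 5/8 = 5/64, 1/8 · 5/14 = 5/112, 3/16 · 5/28 = 15/448, 3/16 · 1/14 = 3/224, 3/16 · 0 = 0, 3/16 · 0 = 0; these sum to 19/112.
Normalising, the posterior is P(r = 1 | data) = 35/76, P(r = 2 | data) = 5/19, P(r = 3 | data) = 15/76, P(r = 4 | data) = 3/38, P(r = 6 | data) = 0, P(r = 7 | data) = 0.
So P(black next | data) = Σ P(black next | H) P(H | data) = (1/5)(35/76) + (2/5)(5/19) + (3/5)(15/76) + (4/5)(3/38) = 36/95.

0.3789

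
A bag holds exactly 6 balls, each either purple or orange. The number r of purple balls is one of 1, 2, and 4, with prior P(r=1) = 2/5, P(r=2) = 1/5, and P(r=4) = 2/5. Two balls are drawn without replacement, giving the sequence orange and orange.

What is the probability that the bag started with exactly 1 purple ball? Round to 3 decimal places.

0.714

Compute the likelihood of the observed sequence for each case: P(data | r = 1) = (5/6)(4/5) = 2/3; P(data | r = 2) = (4/6)(3/5) = 2/5; P(data | r = 4) = (2/6)(1/5) = 1/15.
Weighting by the prior gives 2/5 · 2/3 = 4/15, 1/5 · 2/5 = 2/25, 2/5 · 1/15 = 2/75; with total 28/75.
So P(r = 1 | data) = (4/15) / (28/75) = 5/7.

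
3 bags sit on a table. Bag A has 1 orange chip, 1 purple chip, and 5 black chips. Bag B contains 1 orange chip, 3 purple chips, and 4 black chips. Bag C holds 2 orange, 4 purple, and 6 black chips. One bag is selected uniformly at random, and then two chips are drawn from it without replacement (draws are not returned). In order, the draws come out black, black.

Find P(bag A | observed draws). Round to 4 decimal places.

Under each hypothesis, the probability of the observed sequence is: P(data | bag A) = (5/7)(4/6) = 10/21; P(data | bag B) = (4/8)(3/7) = 3/14; P(data | bag C) = (6/12)(5/11) = 5/22.
Multiplying each by its prior: 1/3 · 10/21 = 10/63, 1/3 · 3/14 = 1/14, 1/3 · 5/22 = 5/66; summing to 212/693.
Hence P(bag A | data) = (10/63) / (212/693) = 55/106.

0.5189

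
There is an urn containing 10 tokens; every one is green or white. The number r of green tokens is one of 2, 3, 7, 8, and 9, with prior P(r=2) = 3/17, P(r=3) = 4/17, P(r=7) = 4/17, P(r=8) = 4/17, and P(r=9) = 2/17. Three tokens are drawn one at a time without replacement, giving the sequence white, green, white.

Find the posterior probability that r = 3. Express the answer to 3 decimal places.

0.470

For each hypothesis, P(data | H) works out to: P(data | r = 2) = (8/10)(2/9)(7/8) = 7/45; P(data | r = 3) = (7/10)(3/9)(6/8) = 7/40; P(data | r = 7) = (3/10)(7/9)(2/8) = 7/120; P(data | r = 8) = (2/10)(8/9)(1/8) = 1/45; P(data | r = 9) = (1/10)(9/9)(0/8) = 0.
Weighting by the prior gives 3/17 · 7/45 = 7/255, 4/17 · 7/40 = 7/170, 4/17 · 7/120 = 7/510, 4/17 · 1/45 = 4/765, 2/17 · 0 = 0; these sum to 67/765.
By Bayes' rule, P(r = 3 | data) = (7/170) / (67/765) = 63/134.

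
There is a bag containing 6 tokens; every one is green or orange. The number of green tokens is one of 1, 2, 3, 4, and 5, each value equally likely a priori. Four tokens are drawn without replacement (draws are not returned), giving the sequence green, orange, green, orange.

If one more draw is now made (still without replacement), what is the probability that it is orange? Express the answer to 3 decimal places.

For each hypothesis, P(data | H) works out to: P(data | r = 1) = (1/6)(5/5)(0/4) = 0; P(data | r = 2) = (2/6)(4/5)(1/4)(3/3) = 1/15; P(data | r = 3) = (3/6)(3/5)(2/4)(2/3) = 1/10; P(data | r = 4) = (4/6)(2/5)(3/4)(1/3) = 1/15; P(data | r = 5) = (5/6)(1/5)(4/4)(0/3) = 0.
Multiplying each by its prior: 1/5 · 0 = 0, 1/5 · 1/15 = 1/75, 1/5 · 1/10 = 1/50, 1/5 · 1/15 = 1/75, 1/5 · 0 = 0; with total 7/150.
The posterior is then P(r = 1 | data) = 0, P(r = 2 | data) = 2/7, P(r = 3 | data) = 3/7, P(r = 4 | data) = 2/7, P(r = 5 | data) = 0.
So P(orange next | data) = Σ P(orange next | H) P(H | data) = (1)(2/7) + (1/2)(3/7) + (0)(2/7) = 1/2.

0.500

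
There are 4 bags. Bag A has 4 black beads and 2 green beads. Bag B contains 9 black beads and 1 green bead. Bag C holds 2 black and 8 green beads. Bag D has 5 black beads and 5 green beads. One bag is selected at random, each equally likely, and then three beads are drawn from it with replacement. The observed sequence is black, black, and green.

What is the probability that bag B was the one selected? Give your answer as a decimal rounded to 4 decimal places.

0.2098

For each hypothesis, P(data | H) works out to: P(data | bag A) = (4/6)(4/6)(2/6) = 0.14815; P(data | bag B) = (9/10)(9/10)(1/10) = 0.081; P(data | bag C) = (2/10)(2/10)(8/10) = 0.032; P(data | bag D) = (5/10)(5/10)(5/10) = 0.125.
The prior-weighted likelihoods are 1/4 · 0.14815 = 0.037037, 1/4 · 0.081 = 0.02025, 1/4 · 0.032 = 0.008, 1/4 · 0.125 = 0.03125; these sum to 0.096537.
So P(bag B | data) = (0.02025) / (0.096537) = 0.20976.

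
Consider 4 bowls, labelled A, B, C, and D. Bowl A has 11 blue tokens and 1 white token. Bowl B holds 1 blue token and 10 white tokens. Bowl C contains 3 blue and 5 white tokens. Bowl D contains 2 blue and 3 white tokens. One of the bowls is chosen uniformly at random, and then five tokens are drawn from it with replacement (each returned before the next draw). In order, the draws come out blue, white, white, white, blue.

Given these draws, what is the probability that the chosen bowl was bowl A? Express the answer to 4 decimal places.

0.0064

The likelihood of the observed sequence under each hypothesis: P(data | bowl A) = (11/12)(1/12)(1/12)(1/12)(11/12) = 0.00048627; P(data | bowl B) = (1/11)(10/11)(10/11)(10/11)(1/11) = 0.0062092; P(data | bowl C) = (3/8)(5/8)(5/8)(5/8)(3/8) = 0.034332; P(data | bowl D) = (2/5)(3/5)(3/5)(3/5)(2/5) = 0.03456.
Multiplying each by its prior: 1/4 · 0.00048627 = 0.00012157, 1/4 · 0.0062092 = 0.0015523, 1/4 · 0.034332 = 0.0085831, 1/4 · 0.03456 = 0.00864; with total 0.018897.
By Bayes' rule, P(bowl A | data) = (0.00012157) / (0.018897) = 0.0064332.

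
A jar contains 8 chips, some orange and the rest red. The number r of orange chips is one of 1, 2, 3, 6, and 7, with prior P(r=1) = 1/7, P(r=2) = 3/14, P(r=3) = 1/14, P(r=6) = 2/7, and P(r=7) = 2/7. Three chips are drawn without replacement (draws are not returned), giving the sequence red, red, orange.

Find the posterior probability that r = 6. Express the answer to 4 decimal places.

0.1290

For each hypothesis, P(data | H) works out to: P(data | r = 1) = (7/8)(6/7)(1/6) = 1/8; P(data | r = 2) = (6/8)(5/7)(2/6) = 5/28; P(data | r = 3) = (5/8)(4/7)(3/6) = 5/28; P(data | r = 6) = (2/8)(1/7)(6/6) = 1/28; P(data | r = 7) = (1/8)(0/7) = 0.
Weighting by the prior gives 1/7 · 1/8 = 1/56, 3/14 · 5/28 = 15/392, 1/14 · 5/28 = 5/392, 2/7 · 1/28 = 1/98, 2/7 · 0 = 0; summing to 31/392.
So P(r = 6 | data) = (1/98) / (31/392) = 4/31.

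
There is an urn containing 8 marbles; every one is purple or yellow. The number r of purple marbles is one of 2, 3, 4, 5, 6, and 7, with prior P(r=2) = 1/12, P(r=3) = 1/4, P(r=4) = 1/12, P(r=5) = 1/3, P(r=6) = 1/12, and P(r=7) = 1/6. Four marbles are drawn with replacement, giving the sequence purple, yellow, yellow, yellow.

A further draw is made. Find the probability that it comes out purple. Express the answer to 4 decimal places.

0.4321

The likelihood of the observed sequence under each hypothesis: P(data | r = 2) = (2/8)(6/8)(6/8)(6/8) = 0.10547; P(data | r = 3) = (3/8)(5/8)(5/8)(5/8) = 0.091553; P(data | r = 4) = (4/8)(4/8)(4/8)(4/8) = 0.0625; P(data | r = 5) = (5/8)(3/8)(3/8)(3/8) = 0.032959; P(data | r = 6) = (6/8)(2/8)(2/8)(2/8) = 0.011719; P(data | r = 7) = (7/8)(1/8)(1/8)(1/8) = 0.001709.
Weighting by the prior gives 1/12 · 0.10547 = 0.0087891, 1/4 · 0.091553 = 0.022888, 1/12 · 0.0625 = 0.0052083, 1/3 · 0.032959 = 0.010986, 1/12 · 0.011719 = 0.00097656, 1/6 · 0.001709 = 0.00028483; these sum to 0.049133.
The posterior is then P(r = 2 | data) = 0.17888, P(r = 3 | data) = 0.46584, P(r = 4 | data) = 0.106, P(r = 5 | data) = 0.2236, P(r = 6 | data) = 0.019876, P(r = 7 | data) = 0.0057971.
The predictive probability is P(purple next | data) = (1/4)(0.17888) + (3/8)(0.46584) + (1/2)(0.106) + (5/8)(0.2236) + (3/4)(0.019876) + (7/8)(0.0057971) = 0.43214.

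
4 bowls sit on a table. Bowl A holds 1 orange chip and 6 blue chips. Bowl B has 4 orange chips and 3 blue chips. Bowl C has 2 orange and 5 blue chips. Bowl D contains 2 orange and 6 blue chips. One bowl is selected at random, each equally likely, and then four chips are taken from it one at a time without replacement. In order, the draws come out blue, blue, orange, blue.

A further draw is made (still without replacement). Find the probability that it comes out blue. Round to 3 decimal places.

0.755

For each hypothesis, P(data | H) works out to: P(data | bowl A) = (6/7)(5/6)(1/5)(4/4) = 1/7; P(data | bowl B) = (3/7)(2/6)(4/5)(1/4) = 1/35; P(data | bowl C) = (5/7)(4/6)(2/5)(3/4) = 1/7; P(data | bowl D) = (6/8)(5/7)(2/6)(4/5) = 1/7.
Multiplying each by its prior: 1/4 · 1/7 = 1/28, 1/4 · 1/35 = 1/140, 1/4 · 1/7 = 1/28, 1/4 · 1/7 = 1/28; with total 4/35.
Normalising, the posterior is P(bowl A | data) = 5/16, P(bowl B | data) = 1/16, P(bowl C | data) = 5/16, P(bowl D | data) = 5/16.
The predictive probability is P(blue next | data) = (1)(5/16) + (0)(1/16) + (2/3)(5/16) + (3/4)(5/16) = 145/192.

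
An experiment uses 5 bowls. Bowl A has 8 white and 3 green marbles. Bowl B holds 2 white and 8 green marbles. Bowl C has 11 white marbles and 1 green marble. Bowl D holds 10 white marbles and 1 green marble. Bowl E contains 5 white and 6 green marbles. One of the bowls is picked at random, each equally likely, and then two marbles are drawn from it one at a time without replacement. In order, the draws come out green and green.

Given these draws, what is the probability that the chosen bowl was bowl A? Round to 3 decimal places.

Compute the likelihood of the observed sequence for each case: P(data | bowl A) = (3/11)(2/10) = 3/55; P(data | bowl B) = (8/10)(7/9) = 28/45; P(data | bowl C) = (1/12)(0/11) = 0; P(data | bowl D) = (1/11)(0/10) = 0; P(data | bowl E) = (6/11)(5/10) = 3/11.
The prior-weighted likelihoods are 1/5 · 3/55 = 3/275, 1/5 · 28/45 = 28/225, 1/5 · 0 = 0, 1/5 · 0 = 0, 1/5 · 3/11 = 3/55; these sum to 94/495.
Therefore the posterior P(bowl A | data) = (3/275) / (94/495) = 27/470.

0.057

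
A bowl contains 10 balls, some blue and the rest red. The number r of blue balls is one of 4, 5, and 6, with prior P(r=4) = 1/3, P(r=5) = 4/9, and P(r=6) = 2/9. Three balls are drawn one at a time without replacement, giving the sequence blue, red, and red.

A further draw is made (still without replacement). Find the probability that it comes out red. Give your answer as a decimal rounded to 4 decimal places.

For each hypothesis, P(data | H) works out to: P(data | r = 4) = (4/10)(6/9)(5/8) = 1/6; P(data | r = 5) = (5/10)(5/9)(4/8) = 5/36; P(data | r = 6) = (6/10)(4/9)(3/8) = 1/10.
Multiplying each by its prior: 1/3 · 1/6 = 1/18, 4/9 · 5/36 = 5/81, 2/9 · 1/10 = 1/45; with total 113/810.
Normalising, the posterior is P(r = 4 | data) = 45/113, P(r = 5 | data) = 50/113, P(r = 6 | data) = 18/113.
Averaging over the posterior, P(red next | data) = (4/7)(45/113) + (3/7)(50/113) + (2/7)(18/113) = 366/791.

0.4627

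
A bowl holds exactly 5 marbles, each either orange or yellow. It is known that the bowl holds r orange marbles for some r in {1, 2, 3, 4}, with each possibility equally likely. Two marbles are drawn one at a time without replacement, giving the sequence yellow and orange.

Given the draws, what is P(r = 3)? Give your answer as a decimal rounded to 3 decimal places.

0.300

For each hypothesis, P(data | H) works out to: P(data | r = 1) = (4/5)(1/4) = 1/5; P(data | r = 2) = (3/5)(2/4) = 3/10; P(data | r = 3) = (2/5)(3/4) = 3/10; P(data | r = 4) = (1/5)(4/4) = 1/5.
Multiplying each by its prior: 1/4 · 1/5 = 1/20, 1/4 · 3/10 = 3/40, 1/4 · 3/10 = 3/40, 1/4 · 1/5 = 1/20; summing to 1/4.
By Bayes' rule, P(r = 3 | data) = (3/40) / (1/4) = 3/10.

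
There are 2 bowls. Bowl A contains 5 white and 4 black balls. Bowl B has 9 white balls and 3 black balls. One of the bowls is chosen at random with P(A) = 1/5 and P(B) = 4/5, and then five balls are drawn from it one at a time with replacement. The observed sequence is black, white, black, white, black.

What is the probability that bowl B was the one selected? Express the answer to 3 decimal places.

Compute the likelihood of the observed sequence for each case: P(data | bowl A) = (4/9)(5/9)(4/9)(5/9)(4/9) = 0.027096; P(data | bowl B) = (3/12)(9/12)(3/12)(9/12)(3/12) = 0.0087891.
Weighting by the prior gives 1/5 · 0.027096 = 0.0054192, 4/5 · 0.0087891 = 0.0070313; summing to 0.01245.
Therefore the posterior P(bowl B | data) = (0.0070313) / (0.01245) = 0.56474.

0.565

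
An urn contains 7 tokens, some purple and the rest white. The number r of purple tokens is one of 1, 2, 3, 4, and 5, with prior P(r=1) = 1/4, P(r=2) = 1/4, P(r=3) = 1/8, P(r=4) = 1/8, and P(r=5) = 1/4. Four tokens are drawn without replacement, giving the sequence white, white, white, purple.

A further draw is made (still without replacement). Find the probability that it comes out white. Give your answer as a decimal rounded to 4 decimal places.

The likelihood of the observed sequence under each hypothesis: P(data | r = 1) = (6/7)(5/6)(4/5)(1/4) = 1/7; P(data | r = 2) = (5/7)(4/6)(3/5)(2/4) = 1/7; P(data | r = 3) = (4/7)(3/6)(2/5)(3/4) = 3/35; P(data | r = 4) = (3/7)(2/6)(1/5)(4/4) = 1/35; P(data | r = 5) = (2/7)(1/6)(0/5) = 0.
Multiplying each by its prior: 1/4 · 1/7 = 1/28, 1/4 · 1/7 = 1/28, 1/8 · 3/35 = 3/280, 1/8 · 1/35 = 1/280, 1/4 · 0 = 0; summing to 3/35.
Dividing through by the total gives posterior P(r = 1 | data) = 5/12, P(r = 2 | data) = 5/12, P(r = 3 | data) = 1/8, P(r = 4 | data) = 1/24, P(r = 5 | data) = 0.
So P(white next | data) = Σ P(white next | H) P(H | data) = (1)(5/12) + (2/3)(5/12) + (1/3)(1/8) + (0)(1/24) = 53/72.

0.7361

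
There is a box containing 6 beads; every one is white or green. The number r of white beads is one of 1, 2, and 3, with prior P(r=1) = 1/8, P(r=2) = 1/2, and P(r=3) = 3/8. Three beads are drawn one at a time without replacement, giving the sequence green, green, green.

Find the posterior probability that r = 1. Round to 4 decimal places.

0.3448

Compute the likelihood of the observed sequence for each case: P(data | r = 1) = (5/6)(4/5)(3/4) = 1/2; P(data | r = 2) = (4/6)(3/5)(2/4) = 1/5; P(data | r = 3) = (3/6)(2/5)(1/4) = 1/20.
Weighting by the prior gives 1/8 · 1/2 = 1/16, 1/2 · 1/5 = 1/10, 3/8 · 1/20 = 3/160; with total 29/160.
By Bayes' rule, P(r = 1 | data) = (1/16) / (29/160) = 10/29.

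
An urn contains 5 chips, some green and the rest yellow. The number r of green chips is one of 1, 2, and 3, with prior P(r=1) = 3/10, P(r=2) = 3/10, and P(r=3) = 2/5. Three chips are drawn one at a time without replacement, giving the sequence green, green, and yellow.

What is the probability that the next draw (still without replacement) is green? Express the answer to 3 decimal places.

0.364

Under each hypothesis, the probability of the observed sequence is: P(data | r = 1) = (1/5)(0/4) = 0; P(data | r = 2) = (2/5)(1/4)(3/3) = 1/10; P(data | r = 3) = (3/5)(2/4)(2/3) = 1/5.
Multiplying each by its prior: 3/10 · 0 = 0, 3/10 · 1/10 = 3/100, 2/5 · 1/5 = 2/25; these sum to 11/100.
Dividing through by the total gives posterior P(r = 1 | data) = 0, P(r = 2 | data) = 3/11, P(r = 3 | data) = 8/11.
Averaging over the posterior, P(green next | data) = (0)(3/11) + (1/2)(8/11) = 4/11.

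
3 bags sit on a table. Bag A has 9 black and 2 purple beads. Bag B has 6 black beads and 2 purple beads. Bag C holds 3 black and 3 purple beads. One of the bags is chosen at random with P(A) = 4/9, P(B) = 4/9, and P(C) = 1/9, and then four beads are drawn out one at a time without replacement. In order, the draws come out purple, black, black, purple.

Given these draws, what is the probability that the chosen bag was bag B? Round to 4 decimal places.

0.4527

For each hypothesis, P(data | H) works out to: P(data | bag A) = (2/11)(9/10)(8/9)(1/8) = 1/55; P(data | bag B) = (2/8)(6/7)(5/6)(1/5) = 1/28; P(data | bag C) = (3/6)(3/5)(2/4)(2/3) = 1/10.
Multiplying each by its prior: 4/9 · 1/55 = 4/495, 4/9 · 1/28 = 1/63, 1/9 · 1/10 = 1/90; with total 27/770.
Therefore the posterior P(bag B | data) = (1/63) / (27/770) = 110/243.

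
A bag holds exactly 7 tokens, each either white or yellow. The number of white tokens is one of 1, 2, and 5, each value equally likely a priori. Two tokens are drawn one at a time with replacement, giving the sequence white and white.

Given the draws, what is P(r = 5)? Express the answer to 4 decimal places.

Compute the likelihood of the observed sequence for each case: P(data | r = 1) = (1/7)(1/7) = 1/49; P(data | r = 2) = (2/7)(2/7) = 4/49; P(data | r = 5) = (5/7)(5/7) = 25/49.
The prior-weighted likelihoods are 1/3 · 1/49 = 1/147, 1/3 · 4/49 = 4/147, 1/3 · 25/49 = 25/147; these sum to 10/49.
By Bayes' rule, P(r = 5 | data) = (25/147) / (10/49) = 5/6.

0.8333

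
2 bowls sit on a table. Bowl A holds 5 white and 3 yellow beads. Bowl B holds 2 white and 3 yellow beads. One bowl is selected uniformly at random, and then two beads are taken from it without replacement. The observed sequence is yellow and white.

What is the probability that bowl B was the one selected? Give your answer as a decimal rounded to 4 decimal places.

0.5283

The likelihood of the observed sequence under each hypothesis: P(data | bowl A) = (3/8)(5/7) = 15/56; P(data | bowl B) = (3/5)(2/4) = 3/10.
Multiplying each by its prior: 1/2 · 15/56 = 15/112, 1/2 · 3/10 = 3/20; summing to 159/560.
Therefore the posterior P(bowl B | data) = (3/20) / (159/560) = 28/53.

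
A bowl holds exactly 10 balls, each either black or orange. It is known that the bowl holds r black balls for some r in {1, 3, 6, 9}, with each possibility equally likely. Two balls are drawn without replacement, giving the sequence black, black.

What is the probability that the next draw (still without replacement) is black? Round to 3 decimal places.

For each hypothesis, P(data | H) works out to: P(data | r = 1) = (1/10)(0/9) = 0; P(data | r = 3) = (3/10)(2/9) = 1/15; P(data | r = 6) = (6/10)(5/9) = 1/3; P(data | r = 9) = (9/10)(8/9) = 4/5.
Multiplying each by its prior: 1/4 · 0 = 0, 1/4 · 1/15 = 1/60, 1/4 · 1/3 = 1/12, 1/4 · 4/5 = 1/5; with total 3/10.
Dividing through by the total gives posterior P(r = 1 | data) = 0, P(r = 3 | data) = 1/18, P(r = 6 | data) = 5/18, P(r = 9 | data) = 2/3.
The predictive probability is P(black next | data) = (1/8)(1/18) + (1/2)(5/18) + (7/8)(2/3) = 35/48.

0.729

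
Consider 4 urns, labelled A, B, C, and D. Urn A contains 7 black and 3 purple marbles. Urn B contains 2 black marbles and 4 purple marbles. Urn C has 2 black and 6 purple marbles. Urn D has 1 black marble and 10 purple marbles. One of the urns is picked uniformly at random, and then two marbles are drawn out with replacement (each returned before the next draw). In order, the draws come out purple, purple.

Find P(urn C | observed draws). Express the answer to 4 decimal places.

0.2925

The likelihood of the observed sequence under each hypothesis: P(data | urn A) = (3/10)(3/10) = 0.09; P(data | urn B) = (4/6)(4/6) = 0.44444; P(data | urn C) = (6/8)(6/8) = 0.5625; P(data | urn D) = (10/11)(10/11) = 0.82645.
The prior-weighted likelihoods are 1/4 · 0.09 = 0.0225, 1/4 · 0.44444 = 0.11111, 1/4 · 0.5625 = 0.14062, 1/4 · 0.82645 = 0.20661; these sum to 0.48085.
By Bayes' rule, P(urn C | data) = (0.14062) / (0.48085) = 0.29245.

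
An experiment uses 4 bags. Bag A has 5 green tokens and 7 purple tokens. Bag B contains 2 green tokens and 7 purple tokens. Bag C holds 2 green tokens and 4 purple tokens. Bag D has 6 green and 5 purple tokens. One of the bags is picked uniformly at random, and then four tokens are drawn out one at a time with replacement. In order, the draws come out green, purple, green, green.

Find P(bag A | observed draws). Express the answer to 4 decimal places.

0.2828

The likelihood of the observed sequence under each hypothesis: P(data | bag A) = (5/12)(7/12)(5/12)(5/12) = 0.042197; P(data | bag B) = (2/9)(7/9)(2/9)(2/9) = 0.0085353; P(data | bag C) = (2/6)(4/6)(2/6)(2/6) = 0.024691; P(data | bag D) = (6/11)(5/11)(6/11)(6/11) = 0.073765.
Weighting by the prior gives 1/4 · 0.042197 = 0.010549, 1/4 · 0.0085353 = 0.0021338, 1/4 · 0.024691 = 0.0061728, 1/4 · 0.073765 = 0.018441; these sum to 0.037297.
So P(bag A | data) = (0.010549) / (0.037297) = 0.28284.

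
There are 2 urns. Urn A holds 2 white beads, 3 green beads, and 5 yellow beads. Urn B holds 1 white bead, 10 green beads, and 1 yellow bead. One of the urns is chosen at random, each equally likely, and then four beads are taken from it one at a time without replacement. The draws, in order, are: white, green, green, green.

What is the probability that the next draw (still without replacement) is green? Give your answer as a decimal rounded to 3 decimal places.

0.842

Compute the likelihood of the observed sequence for each case: P(data | urn A) = (2/10)(3/9)(2/8)(1/7) = 0.002381; P(data | urn B) = (1/12)(10/11)(9/10)(8/9) = 0.060606.
The prior-weighted likelihoods are 1/2 · 0.002381 = 0.0011905, 1/2 · 0.060606 = 0.030303; with total 0.031494.
Normalising, the posterior is P(urn A | data) = 0.037801, P(urn B | data) = 0.9622.
The predictive probability is P(green next | data) = (0)(0.037801) + (7/8)(0.9622) = 0.84192.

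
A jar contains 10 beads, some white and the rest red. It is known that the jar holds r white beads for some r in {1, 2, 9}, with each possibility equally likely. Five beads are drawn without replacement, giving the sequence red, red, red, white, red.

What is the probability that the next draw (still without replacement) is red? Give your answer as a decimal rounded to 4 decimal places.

0.8947

For each hypothesis, P(data | H) works out to: P(data | r = 1) = (9/10)(8/9)(7/8)(1/7)(6/6) = 1/10; P(data | r = 2) = (8/10)(7/9)(6/8)(2/7)(5/6) = 1/9; P(data | r = 9) = (1/10)(0/9) = 0.
The prior-weighted likelihoods are 1/3 · 1/10 = 1/30, 1/3 · 1/9 = 1/27, 1/3 · 0 = 0; summing to 19/270.
Normalising, the posterior is P(r = 1 | data) = 9/19, P(r = 2 | data) = 10/19, P(r = 9 | data) = 0.
Averaging over the posterior, P(red next | data) = (1)(9/19) + (4/5)(10/19) = 17/19.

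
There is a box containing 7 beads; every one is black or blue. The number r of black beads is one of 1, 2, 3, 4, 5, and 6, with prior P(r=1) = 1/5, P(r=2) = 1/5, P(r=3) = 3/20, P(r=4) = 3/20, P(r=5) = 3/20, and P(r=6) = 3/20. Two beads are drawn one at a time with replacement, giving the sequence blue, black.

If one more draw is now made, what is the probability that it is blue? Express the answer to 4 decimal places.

The likelihood of the observed sequence under each hypothesis: P(data | r = 1) = (6/7)(1/7) = 6/49; P(data | r = 2) = (5/7)(2/7) = 10/49; P(data | r = 3) = (4/7)(3/7) = 12/49; P(data | r = 4) = (3/7)(4/7) = 12/49; P(data | r = 5) = (2/7)(5/7) = 10/49; P(data | r = 6) = (1/7)(6/7) = 6/49.
Weighting by the prior gives 1/5 · 6/49 = 6/245, 1/5 · 10/49 = 2/49, 3/20 · 12/49 = 9/245, 3/20 · 12/49 = 9/245, 3/20 · 10/49 = 3/98, 3/20 · 6/49 = 9/490; summing to 46/245.
The posterior is then P(r = 1 | data) = 3/23, P(r = 2 | data) = 5/23, P(r = 3 | data) = 9/46, P(r = 4 | data) = 9/46, P(r = 5 | data) = 15/92, P(r = 6 | data) = 9/92.
The predictive probability is P(blue next | data) = (6/7)(3/23) + (5/7)(5/23) + (4/7)(9/46) + (3/7)(9/46) + (2/7)(15/92) + (1/7)(9/92) = 337/644.

0.5233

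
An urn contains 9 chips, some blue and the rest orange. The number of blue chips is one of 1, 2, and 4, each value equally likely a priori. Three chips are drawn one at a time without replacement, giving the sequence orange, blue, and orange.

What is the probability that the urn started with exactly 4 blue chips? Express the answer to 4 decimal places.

The likelihood of the observed sequence under each hypothesis: P(data | r = 1) = (8/9)(1/8)(7/7) = 1/9; P(data | r = 2) = (7/9)(2/8)(6/7) = 1/6; P(data | r = 4) = (5/9)(4/8)(4/7) = 10/63.
Weighting by the prior gives 1/3 · 1/9 = 1/27, 1/3 · 1/6 = 1/18, 1/3 · 10/63 = 10/189; with total 55/378.
Hence P(r = 4 | data) = (10/189) / (55/378) = 4/11.

0.3636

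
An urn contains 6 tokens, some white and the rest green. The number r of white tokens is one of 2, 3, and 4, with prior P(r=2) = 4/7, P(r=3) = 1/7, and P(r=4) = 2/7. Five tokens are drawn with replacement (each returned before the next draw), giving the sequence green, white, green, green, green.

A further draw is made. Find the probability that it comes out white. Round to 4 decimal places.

0.3677

Compute the likelihood of the observed sequence for each case: P(data | r = 2) = (4/6)(2/6)(4/6)(4/6)(4/6) = 0.065844; P(data | r = 3) = (3/6)(3/6)(3/6)(3/6)(3/6) = 0.03125; P(data | r = 4) = (2/6)(4/6)(2/6)(2/6)(2/6) = 0.0082305.
Multiplying each by its prior: 4/7 · 0.065844 = 0.037625, 1/7 · 0.03125 = 0.0044643, 2/7 · 0.0082305 = 0.0023516; these sum to 0.044441.
Dividing through by the total gives posterior P(r = 2 | data) = 0.84663, P(r = 3 | data) = 0.10045, P(r = 4 | data) = 0.052914.
So P(white next | data) = Σ P(white next | H) P(H | data) = (1/3)(0.84663) + (1/2)(0.10045) + (2/3)(0.052914) = 0.36771.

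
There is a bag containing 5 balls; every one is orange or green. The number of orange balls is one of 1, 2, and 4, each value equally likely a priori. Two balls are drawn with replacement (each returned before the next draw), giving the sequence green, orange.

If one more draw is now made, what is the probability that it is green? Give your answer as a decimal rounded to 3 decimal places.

For each hypothesis, P(data | H) works out to: P(data | r = 1) = (4/5)(1/5) = 4/25; P(data | r = 2) = (3/5)(2/5) = 6/25; P(data | r = 4) = (1/5)(4/5) = 4/25.
Multiplying each by its prior: 1/3 · 4/25 = 4/75, 1/3 · 6/25 = 2/25, 1/3 · 4/25 = 4/75; these sum to 14/75.
Normalising, the posterior is P(r = 1 | data) = 2/7, P(r = 2 | data) = 3/7, P(r = 4 | data) = 2/7.
Averaging over the posterior, P(green next | data) = (4/5)(2/7) + (3/5)(3/7) + (1/5)(2/7) = 19/35.

0.543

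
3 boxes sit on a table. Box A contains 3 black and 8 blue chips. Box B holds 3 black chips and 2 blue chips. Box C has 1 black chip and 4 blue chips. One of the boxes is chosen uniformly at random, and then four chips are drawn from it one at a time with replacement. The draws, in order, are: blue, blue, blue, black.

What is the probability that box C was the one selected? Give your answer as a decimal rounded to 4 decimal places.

The likelihood of the observed sequence under each hypothesis: P(data | box A) = (8/11)(8/11)(8/11)(3/11) = 0.10491; P(data | box B) = (2/5)(2/5)(2/5)(3/5) = 0.0384; P(data | box C) = (4/5)(4/5)(4/5)(1/5) = 0.1024.
The prior-weighted likelihoods are 1/3 · 0.10491 = 0.03497, 1/3 · 0.0384 = 0.0128, 1/3 · 0.1024 = 0.034133; with total 0.081904.
By Bayes' rule, P(box C | data) = (0.034133) / (0.081904) = 0.41675.

0.4167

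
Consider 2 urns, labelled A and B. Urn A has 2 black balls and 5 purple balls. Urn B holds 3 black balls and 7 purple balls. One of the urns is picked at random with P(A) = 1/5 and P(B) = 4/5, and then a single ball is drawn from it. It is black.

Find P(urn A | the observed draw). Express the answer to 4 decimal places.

Under each hypothesis, the probability of this draw is: P(data | urn A) = (2/7) = 2/7; P(data | urn B) = (3/10) = 3/10.
Weighting by the prior gives 1/5 · 2/7 = 2/35, 4/5 · 3/10 = 6/25; with total 52/175.
Hence P(urn A | data) = (2/35) / (52/175) = 5/26.

0.1923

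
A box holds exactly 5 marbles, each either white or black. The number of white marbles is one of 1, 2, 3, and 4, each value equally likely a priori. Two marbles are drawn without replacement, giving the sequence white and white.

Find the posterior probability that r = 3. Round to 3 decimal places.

0.300

For each hypothesis, P(data | H) works out to: P(data | r = 1) = (1/5)(0/4) = 0; P(data | r = 2) = (2/5)(1/4) = 1/10; P(data | r = 3) = (3/5)(2/4) = 3/10; P(data | r = 4) = (4/5)(3/4) = 3/5.
The prior-weighted likelihoods are 1/4 · 0 = 0, 1/4 · 1/10 = 1/40, 1/4 · 3/10 = 3/40, 1/4 · 3/5 = 3/20; summing to 1/4.
Hence P(r = 3 | data) = (3/40) / (1/4) = 3/10.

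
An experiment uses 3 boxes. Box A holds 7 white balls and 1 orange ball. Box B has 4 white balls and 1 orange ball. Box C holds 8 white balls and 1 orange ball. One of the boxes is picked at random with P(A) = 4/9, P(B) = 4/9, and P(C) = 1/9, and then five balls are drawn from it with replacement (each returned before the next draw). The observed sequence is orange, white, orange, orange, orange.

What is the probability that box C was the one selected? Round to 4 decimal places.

0.0222

Compute the likelihood of the observed sequence for each case: P(data | box A) = (1/8)(7/8)(1/8)(1/8)(1/8) = 0.00021362; P(data | box B) = (1/5)(4/5)(1/5)(1/5)(1/5) = 0.00128; P(data | box C) = (1/9)(8/9)(1/9)(1/9)(1/9) = 0.00013548.
Multiplying each by its prior: 4/9 · 0.00021362 = 9.4944e-05, 4/9 · 0.00128 = 0.00056889, 1/9 · 0.00013548 = 1.5053e-05; these sum to 0.00067889.
Hence P(box C | data) = (1.5053e-05) / (0.00067889) = 0.022174.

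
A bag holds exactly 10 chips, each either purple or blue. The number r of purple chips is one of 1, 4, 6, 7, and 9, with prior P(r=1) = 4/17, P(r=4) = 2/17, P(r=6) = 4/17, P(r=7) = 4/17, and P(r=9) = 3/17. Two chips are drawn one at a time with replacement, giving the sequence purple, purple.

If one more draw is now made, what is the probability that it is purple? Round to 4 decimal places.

For each hypothesis, P(data | H) works out to: P(data | r = 1) = (1/10)(1/10) = 0.01; P(data | r = 4) = (4/10)(4/10) = 0.16; P(data | r = 6) = (6/10)(6/10) = 0.36; P(data | r = 7) = (7/10)(7/10) = 0.49; P(data | r = 9) = (9/10)(9/10) = 0.81.
Multiplying each by its prior: 4/17 · 0.01 = 0.0023529, 2/17 · 0.16 = 0.018824, 4/17 · 0.36 = 0.084706, 4/17 · 0.49 = 0.11529, 3/17 · 0.81 = 0.14294; these sum to 0.36412.
The posterior is then P(r = 1 | data) = 0.006462, P(r = 4 | data) = 0.051696, P(r = 6 | data) = 0.23263, P(r = 7 | data) = 0.31664, P(r = 9 | data) = 0.39257.
So P(purple next | data) = Σ P(purple next | H) P(H | data) = (1/10)(0.006462) + (2/5)(0.051696) + (3/5)(0.23263) + (7/10)(0.31664) + (9/10)(0.39257) = 0.73586.

0.7359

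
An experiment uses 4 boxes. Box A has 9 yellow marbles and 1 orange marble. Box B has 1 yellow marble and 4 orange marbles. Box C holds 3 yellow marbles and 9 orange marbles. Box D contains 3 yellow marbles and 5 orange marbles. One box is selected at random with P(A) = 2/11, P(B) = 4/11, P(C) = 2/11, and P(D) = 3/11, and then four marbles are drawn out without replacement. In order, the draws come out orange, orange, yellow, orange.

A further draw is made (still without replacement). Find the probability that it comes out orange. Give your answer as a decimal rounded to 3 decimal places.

Compute the likelihood of the observed sequence for each case: P(data | box A) = (1/10)(0/9) = 0; P(data | box B) = (4/5)(3/4)(1/3)(2/2) = 0.2; P(data | box C) = (9/12)(8/11)(3/10)(7/9) = 0.12727; P(data | box D) = (5/8)(4/7)(3/6)(3/5) = 0.10714.
The prior-weighted likelihoods are 2/11 · 0 = 0, 4/11 · 0.2 = 0.072727, 2/11 · 0.12727 = 0.02314, 3/11 · 0.10714 = 0.029221; with total 0.12509.
Normalising, the posterior is P(box A | data) = 0, P(box B | data) = 0.58141, P(box C | data) = 0.18499, P(box D | data) = 0.2336.
Averaging over the posterior, P(orange next | data) = (1)(0.58141) + (3/4)(0.18499) + (1/2)(0.2336) = 0.83695.

0.837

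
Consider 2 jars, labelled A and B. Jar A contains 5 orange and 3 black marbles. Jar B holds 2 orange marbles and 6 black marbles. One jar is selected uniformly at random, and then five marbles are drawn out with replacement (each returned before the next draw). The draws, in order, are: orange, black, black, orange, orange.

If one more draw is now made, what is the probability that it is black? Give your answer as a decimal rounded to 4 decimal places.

0.4514

For each hypothesis, P(data | H) works out to: P(data | jar A) = (5/8)(3/8)(3/8)(5/8)(5/8) = 0.034332; P(data | jar B) = (2/8)(6/8)(6/8)(2/8)(2/8) = 0.0087891.
Multiplying each by its prior: 1/2 · 0.034332 = 0.017166, 1/2 · 0.0087891 = 0.0043945; with total 0.021561.
Normalising, the posterior is P(jar A | data) = 0.79618, P(jar B | data) = 0.20382.
The predictive probability is P(black next | data) = (3/8)(0.79618) + (3/4)(0.20382) = 0.45143.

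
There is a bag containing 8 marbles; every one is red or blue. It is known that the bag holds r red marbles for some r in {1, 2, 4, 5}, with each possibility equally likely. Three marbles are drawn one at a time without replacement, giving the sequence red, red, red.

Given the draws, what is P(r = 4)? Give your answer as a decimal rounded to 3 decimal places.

For each hypothesis, P(data | H) works out to: P(data | r = 1) = (1/8)(0/7) = 0; P(data | r = 2) = (2/8)(1/7)(0/6) = 0; P(data | r = 4) = (4/8)(3/7)(2/6) = 1/14; P(data | r = 5) = (5/8)(4/7)(3/6) = 5/28.
Weighting by the prior gives 1/4 · 0 = 0, 1/4 · 0 = 0, 1/4 · 1/14 = 1/56, 1/4 · 5/28 = 5/112; with total 1/16.
So P(r = 4 | data) = (1/56) / (1/16) = 2/7.

0.286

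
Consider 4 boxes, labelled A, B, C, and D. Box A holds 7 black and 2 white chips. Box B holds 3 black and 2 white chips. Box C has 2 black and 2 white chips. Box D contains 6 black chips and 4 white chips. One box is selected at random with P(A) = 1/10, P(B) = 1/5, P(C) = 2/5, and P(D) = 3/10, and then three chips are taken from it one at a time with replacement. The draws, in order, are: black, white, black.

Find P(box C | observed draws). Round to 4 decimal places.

0.3692

For each hypothesis, P(data | H) works out to: P(data | box A) = (7/9)(2/9)(7/9) = 0.13443; P(data | box B) = (3/5)(2/5)(3/5) = 0.144; P(data | box C) = (2/4)(2/4)(2/4) = 0.125; P(data | box D) = (6/10)(4/10)(6/10) = 0.144.
Weighting by the prior gives 1/10 · 0.13443 = 0.013443, 1/5 · 0.144 = 0.0288, 2/5 · 0.125 = 0.05, 3/10 · 0.144 = 0.0432; with total 0.13544.
By Bayes' rule, P(box C | data) = (0.05) / (0.13544) = 0.36916.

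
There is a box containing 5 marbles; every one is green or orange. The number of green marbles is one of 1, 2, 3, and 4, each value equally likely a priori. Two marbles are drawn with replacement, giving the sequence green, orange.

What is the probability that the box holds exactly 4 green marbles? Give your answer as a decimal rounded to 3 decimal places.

0.200

The likelihood of the observed sequence under each hypothesis: P(data | r = 1) = (1/5)(4/5) = 4/25; P(data | r = 2) = (2/5)(3/5) = 6/25; P(data | r = 3) = (3/5)(2/5) = 6/25; P(data | r = 4) = (4/5)(1/5) = 4/25.
Weighting by the prior gives 1/4 · 4/25 = 1/25, 1/4 · 6/25 = 3/50, 1/4 · 6/25 = 3/50, 1/4 · 4/25 = 1/25; summing to 1/5.
So P(r = 4 | data) = (1/25) / (1/5) = 1/5.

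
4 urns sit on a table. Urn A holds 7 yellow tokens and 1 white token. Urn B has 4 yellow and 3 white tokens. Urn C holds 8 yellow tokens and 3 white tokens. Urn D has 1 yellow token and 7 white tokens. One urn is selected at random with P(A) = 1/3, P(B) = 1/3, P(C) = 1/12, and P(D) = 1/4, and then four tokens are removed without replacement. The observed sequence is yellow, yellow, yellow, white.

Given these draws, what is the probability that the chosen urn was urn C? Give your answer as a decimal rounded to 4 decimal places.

0.1312

The likelihood of the observed sequence under each hypothesis: P(data | urn A) = (7/8)(6/7)(5/6)(1/5) = 0.125; P(data | urn B) = (4/7)(3/6)(2/5)(3/4) = 0.085714; P(data | urn C) = (8/11)(7/10)(6/9)(3/8) = 0.12727; P(data | urn D) = (1/8)(0/7) = 0.
The prior-weighted likelihoods are 1/3 · 0.125 = 0.041667, 1/3 · 0.085714 = 0.028571, 1/12 · 0.12727 = 0.010606, 1/4 · 0 = 0; these sum to 0.080844.
By Bayes' rule, P(urn C | data) = (0.010606) / (0.080844) = 0.13119.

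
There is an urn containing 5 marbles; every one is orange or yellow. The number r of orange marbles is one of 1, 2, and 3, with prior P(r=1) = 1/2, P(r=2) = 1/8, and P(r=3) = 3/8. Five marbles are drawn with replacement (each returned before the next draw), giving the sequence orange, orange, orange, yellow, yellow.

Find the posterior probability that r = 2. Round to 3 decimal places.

The likelihood of the observed sequence under each hypothesis: P(data | r = 1) = (1/5)(1/5)(1/5)(4/5)(4/5) = 0.00512; P(data | r = 2) = (2/5)(2/5)(2/5)(3/5)(3/5) = 0.02304; P(data | r = 3) = (3/5)(3/5)(3/5)(2/5)(2/5) = 0.03456.
The prior-weighted likelihoods are 1/2 · 0.00512 = 0.00256, 1/8 · 0.02304 = 0.00288, 3/8 · 0.03456 = 0.01296; with total 0.0184.
By Bayes' rule, P(r = 2 | data) = (0.00288) / (0.0184) = 0.15652.

0.157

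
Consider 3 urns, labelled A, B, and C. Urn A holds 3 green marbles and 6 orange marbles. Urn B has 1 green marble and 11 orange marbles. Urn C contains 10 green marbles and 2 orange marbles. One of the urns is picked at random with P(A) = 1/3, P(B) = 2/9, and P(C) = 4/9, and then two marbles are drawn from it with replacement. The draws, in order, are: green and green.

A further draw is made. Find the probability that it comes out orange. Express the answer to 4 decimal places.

For each hypothesis, P(data | H) works out to: P(data | urn A) = (3/9)(3/9) = 1/9; P(data | urn B) = (1/12)(1/12) = 1/144; P(data | urn C) = (10/12)(10/12) = 25/36.
Multiplying each by its prior: 1/3 · 1/9 = 1/27, 2/9 · 1/144 = 1/648, 4/9 · 25/36 = 25/81; these sum to 25/72.
Normalising, the posterior is P(urn A | data) = 8/75, P(urn B | data) = 1/225, P(urn C | data) = 8/9.
So P(orange next | data) = Σ P(orange next | H) P(H | data) = (2/3)(8/75) + (11/12)(1/225) + (1/6)(8/9) = 67/300.

0.2233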